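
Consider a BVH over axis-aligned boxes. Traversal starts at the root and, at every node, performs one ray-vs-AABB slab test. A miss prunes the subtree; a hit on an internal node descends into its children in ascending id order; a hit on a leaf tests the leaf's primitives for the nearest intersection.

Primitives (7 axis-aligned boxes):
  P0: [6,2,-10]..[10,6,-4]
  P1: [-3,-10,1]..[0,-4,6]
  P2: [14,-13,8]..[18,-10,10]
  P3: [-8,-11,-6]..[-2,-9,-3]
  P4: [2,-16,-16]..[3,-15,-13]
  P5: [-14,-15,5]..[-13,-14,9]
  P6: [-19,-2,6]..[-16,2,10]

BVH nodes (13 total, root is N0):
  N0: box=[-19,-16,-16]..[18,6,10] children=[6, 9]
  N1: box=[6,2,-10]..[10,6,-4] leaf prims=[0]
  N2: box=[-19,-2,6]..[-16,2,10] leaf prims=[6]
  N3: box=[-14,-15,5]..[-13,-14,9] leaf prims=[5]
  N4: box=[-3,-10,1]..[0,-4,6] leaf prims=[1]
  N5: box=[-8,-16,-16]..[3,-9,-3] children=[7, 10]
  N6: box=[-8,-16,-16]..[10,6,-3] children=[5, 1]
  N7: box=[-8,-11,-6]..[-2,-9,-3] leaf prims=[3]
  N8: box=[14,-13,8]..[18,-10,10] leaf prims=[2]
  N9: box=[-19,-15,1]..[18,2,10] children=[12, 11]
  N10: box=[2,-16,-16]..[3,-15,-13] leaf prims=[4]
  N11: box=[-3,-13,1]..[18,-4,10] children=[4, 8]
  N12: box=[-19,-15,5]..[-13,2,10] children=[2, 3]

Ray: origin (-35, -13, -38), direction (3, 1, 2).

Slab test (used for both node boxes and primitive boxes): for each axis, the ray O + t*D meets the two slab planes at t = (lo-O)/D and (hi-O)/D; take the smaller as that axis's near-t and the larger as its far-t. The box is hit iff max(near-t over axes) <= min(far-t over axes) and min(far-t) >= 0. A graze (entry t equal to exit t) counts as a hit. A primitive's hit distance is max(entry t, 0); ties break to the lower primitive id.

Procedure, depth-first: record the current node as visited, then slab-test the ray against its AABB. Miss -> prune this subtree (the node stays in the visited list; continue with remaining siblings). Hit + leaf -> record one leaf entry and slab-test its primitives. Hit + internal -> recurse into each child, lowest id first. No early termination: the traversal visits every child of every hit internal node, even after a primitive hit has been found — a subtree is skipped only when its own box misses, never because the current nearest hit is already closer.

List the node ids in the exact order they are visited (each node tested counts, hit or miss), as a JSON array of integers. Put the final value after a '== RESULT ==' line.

Traverse from the root:
N0 x:[16/3,53/3] y:[-3,19] z:[11,24] -> hit [11,53/3], descend [6, 9]
  N6 x:[9,15] y:[-3,19] z:[11,35/2] -> hit [11,15], descend [1, 5]
    N1 x:[41/3,15] y:[15,19] z:[14,17] -> hit [15,15] leaf, test {P0@t=15}
    N5 x:[9,38/3] y:[-3,4] z:[11,35/2] -> miss, prune
  N9 x:[16/3,53/3] y:[-2,15] z:[39/2,24] -> miss, prune

Summary -> nodes [0, 6, 1, 5, 9]; box-tests=5; leaf-entries=1; first=P0

== RESULT ==
[0, 6, 1, 5, 9]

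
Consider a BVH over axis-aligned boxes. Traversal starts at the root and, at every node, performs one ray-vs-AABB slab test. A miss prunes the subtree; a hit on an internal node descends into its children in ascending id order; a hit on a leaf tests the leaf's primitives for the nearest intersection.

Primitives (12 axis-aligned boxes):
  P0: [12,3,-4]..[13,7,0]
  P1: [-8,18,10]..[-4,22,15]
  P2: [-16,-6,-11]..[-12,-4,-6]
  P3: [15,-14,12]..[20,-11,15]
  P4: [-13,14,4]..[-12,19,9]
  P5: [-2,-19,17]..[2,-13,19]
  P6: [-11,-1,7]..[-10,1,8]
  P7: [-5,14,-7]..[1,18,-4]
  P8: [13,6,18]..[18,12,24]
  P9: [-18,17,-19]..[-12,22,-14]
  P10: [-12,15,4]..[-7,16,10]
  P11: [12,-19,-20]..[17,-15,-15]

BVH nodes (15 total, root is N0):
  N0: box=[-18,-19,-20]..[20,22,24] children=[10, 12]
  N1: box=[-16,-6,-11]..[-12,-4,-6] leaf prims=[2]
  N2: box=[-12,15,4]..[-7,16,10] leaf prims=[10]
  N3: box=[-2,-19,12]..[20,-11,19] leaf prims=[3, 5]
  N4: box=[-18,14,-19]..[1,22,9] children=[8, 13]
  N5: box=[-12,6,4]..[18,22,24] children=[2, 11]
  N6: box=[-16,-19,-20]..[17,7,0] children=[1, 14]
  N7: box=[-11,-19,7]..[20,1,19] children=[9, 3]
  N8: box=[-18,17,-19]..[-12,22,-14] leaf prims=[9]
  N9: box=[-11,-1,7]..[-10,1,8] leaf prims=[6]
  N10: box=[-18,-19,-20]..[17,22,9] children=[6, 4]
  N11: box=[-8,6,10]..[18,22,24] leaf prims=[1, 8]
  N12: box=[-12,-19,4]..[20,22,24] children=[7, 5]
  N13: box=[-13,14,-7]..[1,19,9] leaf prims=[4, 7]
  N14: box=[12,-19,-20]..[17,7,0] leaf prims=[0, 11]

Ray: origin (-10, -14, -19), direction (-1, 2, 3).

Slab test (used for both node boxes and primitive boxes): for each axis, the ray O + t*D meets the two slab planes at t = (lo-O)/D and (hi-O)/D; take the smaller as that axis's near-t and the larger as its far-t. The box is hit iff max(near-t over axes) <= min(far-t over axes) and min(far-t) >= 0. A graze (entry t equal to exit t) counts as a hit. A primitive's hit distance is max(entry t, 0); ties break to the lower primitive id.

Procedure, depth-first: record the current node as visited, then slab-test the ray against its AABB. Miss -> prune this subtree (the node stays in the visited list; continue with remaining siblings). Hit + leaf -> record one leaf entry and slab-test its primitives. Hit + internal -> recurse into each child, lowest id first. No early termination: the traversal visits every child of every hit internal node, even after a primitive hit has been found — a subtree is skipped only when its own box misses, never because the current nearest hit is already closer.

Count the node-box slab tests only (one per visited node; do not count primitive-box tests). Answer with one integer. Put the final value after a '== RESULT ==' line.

Traverse from the root:
N0 x:[-30,8] y:[-5/2,18] z:[-1/3,43/3] -> hit [-1/3,8], descend [10, 12]
  N10 x:[-27,8] y:[-5/2,18] z:[-1/3,28/3] -> hit [-1/3,8], descend [4, 6]
    N4 x:[-11,8] y:[14,18] z:[0,28/3] -> miss, prune
    N6 x:[-27,6] y:[-5/2,21/2] z:[-1/3,19/3] -> hit [-1/3,6], descend [1, 14]
      N1 x:[2,6] y:[4,5] z:[8/3,13/3] -> hit [4,13/3] leaf, test {P2@t=4}
      N14 x:[-27,-22] y:[-5/2,21/2] z:[-1/3,19/3] -> miss, prune
  N12 x:[-30,2] y:[-5/2,18] z:[23/3,43/3] -> miss, prune

Visited [0, 10, 4, 6, 1, 14, 12]. Tests: 7 box, 1 leaf. Nearest: P2.

== RESULT ==
7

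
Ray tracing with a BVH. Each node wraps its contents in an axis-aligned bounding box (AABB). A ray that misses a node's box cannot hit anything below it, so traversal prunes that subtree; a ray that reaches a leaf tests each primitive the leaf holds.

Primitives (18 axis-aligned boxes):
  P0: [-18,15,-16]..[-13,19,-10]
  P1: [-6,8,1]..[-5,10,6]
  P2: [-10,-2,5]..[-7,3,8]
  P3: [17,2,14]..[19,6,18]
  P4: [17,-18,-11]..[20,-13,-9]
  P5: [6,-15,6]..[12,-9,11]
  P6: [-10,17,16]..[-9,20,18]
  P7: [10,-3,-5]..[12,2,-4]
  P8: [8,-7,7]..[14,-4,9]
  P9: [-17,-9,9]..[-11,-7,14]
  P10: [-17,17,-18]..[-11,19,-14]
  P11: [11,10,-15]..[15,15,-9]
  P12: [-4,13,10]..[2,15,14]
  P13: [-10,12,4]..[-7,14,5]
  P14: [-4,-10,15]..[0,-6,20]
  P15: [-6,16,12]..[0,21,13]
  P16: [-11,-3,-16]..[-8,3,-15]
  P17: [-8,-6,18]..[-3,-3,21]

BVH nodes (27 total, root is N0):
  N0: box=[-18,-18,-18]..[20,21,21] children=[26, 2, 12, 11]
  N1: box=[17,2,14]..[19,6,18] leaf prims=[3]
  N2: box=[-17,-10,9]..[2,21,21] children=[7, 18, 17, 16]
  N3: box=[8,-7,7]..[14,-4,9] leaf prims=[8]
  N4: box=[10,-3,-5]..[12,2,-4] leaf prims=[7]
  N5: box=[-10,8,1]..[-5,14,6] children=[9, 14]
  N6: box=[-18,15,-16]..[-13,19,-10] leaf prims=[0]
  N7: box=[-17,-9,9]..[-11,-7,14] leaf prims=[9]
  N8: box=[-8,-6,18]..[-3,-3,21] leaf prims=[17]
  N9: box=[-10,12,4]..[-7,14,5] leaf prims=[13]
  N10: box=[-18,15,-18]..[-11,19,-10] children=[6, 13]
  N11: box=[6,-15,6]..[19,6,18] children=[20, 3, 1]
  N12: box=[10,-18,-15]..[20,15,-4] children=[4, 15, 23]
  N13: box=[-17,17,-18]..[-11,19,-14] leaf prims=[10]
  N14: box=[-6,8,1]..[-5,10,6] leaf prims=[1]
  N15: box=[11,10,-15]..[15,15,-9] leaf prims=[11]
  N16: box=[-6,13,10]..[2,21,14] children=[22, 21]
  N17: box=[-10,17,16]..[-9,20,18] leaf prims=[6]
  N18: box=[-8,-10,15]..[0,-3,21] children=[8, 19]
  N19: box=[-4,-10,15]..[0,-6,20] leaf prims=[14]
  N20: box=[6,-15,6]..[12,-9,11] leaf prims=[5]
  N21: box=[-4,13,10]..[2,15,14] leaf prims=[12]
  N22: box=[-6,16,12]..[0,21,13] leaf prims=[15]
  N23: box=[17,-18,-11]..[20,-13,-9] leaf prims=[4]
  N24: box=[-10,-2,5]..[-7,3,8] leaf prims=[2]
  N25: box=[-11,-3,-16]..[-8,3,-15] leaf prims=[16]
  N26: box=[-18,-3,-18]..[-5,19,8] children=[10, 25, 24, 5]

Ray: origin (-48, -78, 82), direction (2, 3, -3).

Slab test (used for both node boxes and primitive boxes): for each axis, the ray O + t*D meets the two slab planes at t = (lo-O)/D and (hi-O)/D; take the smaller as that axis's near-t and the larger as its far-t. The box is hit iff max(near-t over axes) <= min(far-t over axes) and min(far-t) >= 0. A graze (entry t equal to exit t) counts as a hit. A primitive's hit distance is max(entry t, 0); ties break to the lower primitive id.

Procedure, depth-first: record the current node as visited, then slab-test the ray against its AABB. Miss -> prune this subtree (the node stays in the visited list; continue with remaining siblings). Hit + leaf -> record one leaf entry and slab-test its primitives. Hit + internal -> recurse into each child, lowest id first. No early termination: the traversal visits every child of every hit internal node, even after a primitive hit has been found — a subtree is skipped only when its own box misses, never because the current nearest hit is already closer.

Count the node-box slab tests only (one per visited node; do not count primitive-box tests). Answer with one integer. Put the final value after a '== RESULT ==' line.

Traverse from the root:
N0 x:[15,34] y:[20,33] z:[61/3,100/3] -> hit [61/3,33], descend [2, 11, 12, 26]
  N2 x:[31/2,25] y:[68/3,33] z:[61/3,73/3] -> hit [68/3,73/3], descend [7, 16, 17, 18]
    N7 x:[31/2,37/2] y:[23,71/3] z:[68/3,73/3] -> miss, prune
    N16 x:[21,25] y:[91/3,33] z:[68/3,24] -> miss, prune
    N17 x:[19,39/2] y:[95/3,98/3] z:[64/3,22] -> miss, prune
    N18 x:[20,24] y:[68/3,25] z:[61/3,67/3] -> miss, prune
  N11 x:[27,67/2] y:[21,28] z:[64/3,76/3] -> miss, prune
  N12 x:[29,34] y:[20,31] z:[86/3,97/3] -> hit [29,31], descend [4, 15, 23]
    N4 x:[29,30] y:[25,80/3] z:[86/3,29] -> miss, prune
    N15 x:[59/2,63/2] y:[88/3,31] z:[91/3,97/3] -> hit [91/3,31] leaf, test {P11@t=91/3}
    N23 x:[65/2,34] y:[20,65/3] z:[91/3,31] -> miss, prune
  N26 x:[15,43/2] y:[25,97/3] z:[74/3,100/3] -> miss, prune

order=[0, 2, 7, 16, 17, 18, 11, 12, 4, 15, 23, 26]  |boxes|=12  |leaves|=1  hit=P11

== RESULT ==
12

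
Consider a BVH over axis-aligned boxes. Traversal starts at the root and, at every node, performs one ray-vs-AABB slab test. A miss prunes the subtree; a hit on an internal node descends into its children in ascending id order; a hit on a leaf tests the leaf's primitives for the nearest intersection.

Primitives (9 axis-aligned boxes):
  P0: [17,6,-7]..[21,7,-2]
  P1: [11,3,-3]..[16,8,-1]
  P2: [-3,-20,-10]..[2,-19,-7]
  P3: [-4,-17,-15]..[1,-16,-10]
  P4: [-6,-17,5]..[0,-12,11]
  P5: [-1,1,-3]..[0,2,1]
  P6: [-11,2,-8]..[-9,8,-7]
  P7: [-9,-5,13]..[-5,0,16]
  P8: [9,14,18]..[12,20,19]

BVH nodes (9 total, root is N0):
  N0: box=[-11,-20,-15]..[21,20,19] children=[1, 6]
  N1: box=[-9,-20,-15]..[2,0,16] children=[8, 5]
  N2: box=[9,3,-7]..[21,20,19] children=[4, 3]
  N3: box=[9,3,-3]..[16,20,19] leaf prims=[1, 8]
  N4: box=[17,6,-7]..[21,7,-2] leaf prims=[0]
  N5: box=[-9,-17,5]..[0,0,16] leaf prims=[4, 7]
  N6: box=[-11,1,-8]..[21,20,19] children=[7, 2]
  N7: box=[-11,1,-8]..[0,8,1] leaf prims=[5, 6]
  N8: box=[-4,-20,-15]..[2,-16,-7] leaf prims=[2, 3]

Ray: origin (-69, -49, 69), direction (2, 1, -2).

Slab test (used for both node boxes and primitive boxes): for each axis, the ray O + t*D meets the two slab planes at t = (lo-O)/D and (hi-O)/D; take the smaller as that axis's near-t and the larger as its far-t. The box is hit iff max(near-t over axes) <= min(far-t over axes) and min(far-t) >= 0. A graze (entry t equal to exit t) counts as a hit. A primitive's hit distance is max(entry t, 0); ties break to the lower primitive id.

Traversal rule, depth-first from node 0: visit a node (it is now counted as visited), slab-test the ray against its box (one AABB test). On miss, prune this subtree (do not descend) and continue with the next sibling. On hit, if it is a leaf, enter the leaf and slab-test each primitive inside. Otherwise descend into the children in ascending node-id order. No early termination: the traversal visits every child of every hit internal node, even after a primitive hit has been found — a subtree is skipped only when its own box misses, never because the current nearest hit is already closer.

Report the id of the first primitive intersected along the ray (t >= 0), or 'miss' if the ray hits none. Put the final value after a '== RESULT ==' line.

Walk:
N0 x:[29,45] y:[29,69] z:[25,42] -> hit [29,42], descend [1, 6]
  N1 x:[30,71/2] y:[29,49] z:[53/2,42] -> hit [30,71/2], descend [5, 8]
    N5 x:[30,69/2] y:[32,49] z:[53/2,32] -> hit [32,32] leaf, test {P4@t=32, P7(miss)}
    N8 x:[65/2,71/2] y:[29,33] z:[38,42] -> miss, prune
  N6 x:[29,45] y:[50,69] z:[25,77/2] -> miss, prune

5 AABB tests over nodes [0, 1, 5, 8, 6]; 1 leaf entered; closest P4.

== RESULT ==
4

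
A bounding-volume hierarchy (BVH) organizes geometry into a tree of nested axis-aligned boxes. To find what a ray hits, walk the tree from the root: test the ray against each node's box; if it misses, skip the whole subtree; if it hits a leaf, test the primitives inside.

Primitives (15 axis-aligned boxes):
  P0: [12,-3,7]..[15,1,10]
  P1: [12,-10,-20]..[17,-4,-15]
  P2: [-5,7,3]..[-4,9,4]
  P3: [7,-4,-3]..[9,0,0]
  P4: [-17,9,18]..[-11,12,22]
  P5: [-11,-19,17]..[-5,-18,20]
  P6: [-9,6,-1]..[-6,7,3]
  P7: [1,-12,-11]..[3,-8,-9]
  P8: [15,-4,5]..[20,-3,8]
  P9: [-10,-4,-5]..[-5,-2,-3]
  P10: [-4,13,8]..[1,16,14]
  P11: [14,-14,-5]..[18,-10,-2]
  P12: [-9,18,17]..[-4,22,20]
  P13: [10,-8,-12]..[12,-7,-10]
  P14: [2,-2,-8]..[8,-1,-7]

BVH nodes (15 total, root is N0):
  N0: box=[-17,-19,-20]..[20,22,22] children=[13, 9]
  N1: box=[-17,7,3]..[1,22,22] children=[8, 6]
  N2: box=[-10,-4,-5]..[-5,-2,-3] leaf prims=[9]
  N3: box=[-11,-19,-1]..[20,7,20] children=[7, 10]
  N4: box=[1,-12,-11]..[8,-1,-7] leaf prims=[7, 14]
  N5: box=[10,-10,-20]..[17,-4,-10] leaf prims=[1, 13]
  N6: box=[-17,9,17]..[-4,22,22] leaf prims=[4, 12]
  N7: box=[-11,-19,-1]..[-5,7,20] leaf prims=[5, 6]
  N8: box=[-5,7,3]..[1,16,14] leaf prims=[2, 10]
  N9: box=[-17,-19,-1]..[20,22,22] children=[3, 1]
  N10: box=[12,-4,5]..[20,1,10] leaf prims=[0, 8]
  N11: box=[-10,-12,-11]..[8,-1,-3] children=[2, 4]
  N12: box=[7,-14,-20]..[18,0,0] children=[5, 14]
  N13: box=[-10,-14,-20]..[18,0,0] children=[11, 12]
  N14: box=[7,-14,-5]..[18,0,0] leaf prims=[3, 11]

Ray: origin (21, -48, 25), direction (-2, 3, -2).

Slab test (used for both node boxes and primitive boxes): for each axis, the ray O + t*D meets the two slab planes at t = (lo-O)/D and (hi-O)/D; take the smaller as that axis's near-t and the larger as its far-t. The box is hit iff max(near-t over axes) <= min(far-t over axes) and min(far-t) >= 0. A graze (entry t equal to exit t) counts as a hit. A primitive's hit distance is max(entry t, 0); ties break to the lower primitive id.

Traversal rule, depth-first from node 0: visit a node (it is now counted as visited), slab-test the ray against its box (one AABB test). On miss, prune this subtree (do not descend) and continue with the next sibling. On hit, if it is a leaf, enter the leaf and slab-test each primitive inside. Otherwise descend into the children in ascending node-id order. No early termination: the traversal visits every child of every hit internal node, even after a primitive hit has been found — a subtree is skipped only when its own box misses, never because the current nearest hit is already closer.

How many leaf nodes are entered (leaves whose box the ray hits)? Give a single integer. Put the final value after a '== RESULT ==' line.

Trace the traversal:
N0 x:[1/2,19] y:[29/3,70/3] z:[3/2,45/2] -> hit [29/3,19], descend [9, 13]
  N9 x:[1/2,19] y:[29/3,70/3] z:[3/2,13] -> hit [29/3,13], descend [1, 3]
    N1 x:[10,19] y:[55/3,70/3] z:[3/2,11] -> miss, prune
    N3 x:[1/2,16] y:[29/3,55/3] z:[5/2,13] -> hit [29/3,13], descend [7, 10]
      N7 x:[13,16] y:[29/3,55/3] z:[5/2,13] -> hit [13,13] leaf, test {P5(miss), P6(miss)}
      N10 x:[1/2,9/2] y:[44/3,49/3] z:[15/2,10] -> miss, prune
  N13 x:[3/2,31/2] y:[34/3,16] z:[25/2,45/2] -> hit [25/2,31/2], descend [11, 12]
    N11 x:[13/2,31/2] y:[12,47/3] z:[14,18] -> hit [14,31/2], descend [2, 4]
      N2 x:[13,31/2] y:[44/3,46/3] z:[14,15] -> hit [44/3,15] leaf, test {P9@t=44/3}
      N4 x:[13/2,10] y:[12,47/3] z:[16,18] -> miss, prune
    N12 x:[3/2,7] y:[34/3,16] z:[25/2,45/2] -> miss, prune

Summary -> nodes [0, 9, 1, 3, 7, 10, 13, 11, 2, 4, 12]; box-tests=11; leaf-entries=2; first=P9

== RESULT ==
2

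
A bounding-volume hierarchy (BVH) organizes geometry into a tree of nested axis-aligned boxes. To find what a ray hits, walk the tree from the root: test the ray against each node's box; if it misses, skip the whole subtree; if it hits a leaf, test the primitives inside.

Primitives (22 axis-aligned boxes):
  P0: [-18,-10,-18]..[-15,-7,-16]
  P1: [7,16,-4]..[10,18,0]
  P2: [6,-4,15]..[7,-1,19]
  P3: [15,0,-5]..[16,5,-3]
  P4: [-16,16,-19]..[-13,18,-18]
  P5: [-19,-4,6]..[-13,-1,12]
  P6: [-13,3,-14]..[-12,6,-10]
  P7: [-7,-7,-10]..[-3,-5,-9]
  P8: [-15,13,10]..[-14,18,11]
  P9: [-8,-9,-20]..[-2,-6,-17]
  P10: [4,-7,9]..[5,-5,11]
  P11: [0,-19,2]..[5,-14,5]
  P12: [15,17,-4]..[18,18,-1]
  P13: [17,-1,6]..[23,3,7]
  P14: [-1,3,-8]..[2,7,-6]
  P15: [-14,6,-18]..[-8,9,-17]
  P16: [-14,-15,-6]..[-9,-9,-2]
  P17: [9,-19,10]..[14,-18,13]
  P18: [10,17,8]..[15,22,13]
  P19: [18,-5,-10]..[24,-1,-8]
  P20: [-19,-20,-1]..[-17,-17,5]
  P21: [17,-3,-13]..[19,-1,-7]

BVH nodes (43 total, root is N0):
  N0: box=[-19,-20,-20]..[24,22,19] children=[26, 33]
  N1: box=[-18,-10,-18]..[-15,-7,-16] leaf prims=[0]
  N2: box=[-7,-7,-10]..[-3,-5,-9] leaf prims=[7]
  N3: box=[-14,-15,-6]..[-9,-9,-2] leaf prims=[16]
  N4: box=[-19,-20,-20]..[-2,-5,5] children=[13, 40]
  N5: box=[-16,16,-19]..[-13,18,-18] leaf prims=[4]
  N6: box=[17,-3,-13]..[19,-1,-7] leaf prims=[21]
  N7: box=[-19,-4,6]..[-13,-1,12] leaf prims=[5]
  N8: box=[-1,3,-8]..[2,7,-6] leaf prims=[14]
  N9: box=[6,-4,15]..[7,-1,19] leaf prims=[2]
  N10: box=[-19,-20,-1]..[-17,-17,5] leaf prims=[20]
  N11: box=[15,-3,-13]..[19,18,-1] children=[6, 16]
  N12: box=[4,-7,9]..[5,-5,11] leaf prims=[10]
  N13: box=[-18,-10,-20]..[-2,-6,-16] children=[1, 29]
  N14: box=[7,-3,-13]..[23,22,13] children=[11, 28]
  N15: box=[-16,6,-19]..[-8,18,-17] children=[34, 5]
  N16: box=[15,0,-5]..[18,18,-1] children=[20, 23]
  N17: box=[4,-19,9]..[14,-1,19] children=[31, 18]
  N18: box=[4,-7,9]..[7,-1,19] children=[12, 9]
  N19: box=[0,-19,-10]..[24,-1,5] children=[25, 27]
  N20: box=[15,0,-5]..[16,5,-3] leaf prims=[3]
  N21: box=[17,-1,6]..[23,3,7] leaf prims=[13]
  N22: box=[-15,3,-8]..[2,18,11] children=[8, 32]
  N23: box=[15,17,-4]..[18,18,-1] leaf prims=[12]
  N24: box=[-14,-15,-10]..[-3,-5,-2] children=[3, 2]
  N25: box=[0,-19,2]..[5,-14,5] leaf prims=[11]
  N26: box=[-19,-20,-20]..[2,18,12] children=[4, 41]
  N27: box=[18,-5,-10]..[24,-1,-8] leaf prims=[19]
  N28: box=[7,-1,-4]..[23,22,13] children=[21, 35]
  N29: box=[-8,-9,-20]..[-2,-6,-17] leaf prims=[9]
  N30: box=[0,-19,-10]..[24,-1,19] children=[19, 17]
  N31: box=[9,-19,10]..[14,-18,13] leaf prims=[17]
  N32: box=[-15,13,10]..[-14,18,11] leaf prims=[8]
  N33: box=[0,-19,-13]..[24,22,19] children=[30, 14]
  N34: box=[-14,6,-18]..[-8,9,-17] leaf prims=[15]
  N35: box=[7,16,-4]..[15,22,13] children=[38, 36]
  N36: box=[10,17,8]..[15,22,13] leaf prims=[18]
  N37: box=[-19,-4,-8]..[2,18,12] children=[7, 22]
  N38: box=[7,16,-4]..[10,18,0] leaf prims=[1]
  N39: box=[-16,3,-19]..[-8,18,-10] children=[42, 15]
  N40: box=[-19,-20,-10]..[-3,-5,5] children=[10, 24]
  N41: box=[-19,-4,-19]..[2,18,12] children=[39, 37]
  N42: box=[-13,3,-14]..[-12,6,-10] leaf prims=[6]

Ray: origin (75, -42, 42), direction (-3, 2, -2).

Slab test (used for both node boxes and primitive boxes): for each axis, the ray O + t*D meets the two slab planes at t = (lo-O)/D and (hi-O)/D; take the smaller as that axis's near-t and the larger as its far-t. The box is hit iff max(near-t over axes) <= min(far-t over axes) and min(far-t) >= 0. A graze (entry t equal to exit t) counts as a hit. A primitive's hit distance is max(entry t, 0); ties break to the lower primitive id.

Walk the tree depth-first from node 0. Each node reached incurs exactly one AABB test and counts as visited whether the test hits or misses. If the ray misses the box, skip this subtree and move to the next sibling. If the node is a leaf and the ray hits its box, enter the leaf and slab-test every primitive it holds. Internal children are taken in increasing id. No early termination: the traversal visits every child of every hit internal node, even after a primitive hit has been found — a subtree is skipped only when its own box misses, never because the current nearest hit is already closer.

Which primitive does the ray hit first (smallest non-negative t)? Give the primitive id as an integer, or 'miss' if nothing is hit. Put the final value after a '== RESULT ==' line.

Walk:
N0 x:[17,94/3] y:[11,32] z:[23/2,31] -> hit [17,31], descend [26, 33]
  N26 x:[73/3,94/3] y:[11,30] z:[15,31] -> hit [73/3,30], descend [4, 41]
    N4 x:[77/3,94/3] y:[11,37/2] z:[37/2,31] -> miss, prune
    N41 x:[73/3,94/3] y:[19,30] z:[15,61/2] -> hit [73/3,30], descend [37, 39]
      N37 x:[73/3,94/3] y:[19,30] z:[15,25] -> hit [73/3,25], descend [7, 22]
        N7 x:[88/3,94/3] y:[19,41/2] z:[15,18] -> miss, prune
        N22 x:[73/3,30] y:[45/2,30] z:[31/2,25] -> hit [73/3,25], descend [8, 32]
          N8 x:[73/3,76/3] y:[45/2,49/2] z:[24,25] -> hit [73/3,49/2] leaf, test {P14@t=73/3}
          N32 x:[89/3,30] y:[55/2,30] z:[31/2,16] -> miss, prune
      N39 x:[83/3,91/3] y:[45/2,30] z:[26,61/2] -> hit [83/3,30], descend [15, 42]
        N15 x:[83/3,91/3] y:[24,30] z:[59/2,61/2] -> hit [59/2,30], descend [5, 34]
          N5 x:[88/3,91/3] y:[29,30] z:[30,61/2] -> hit [30,30] leaf, test {P4@t=30}
          N34 x:[83/3,89/3] y:[24,51/2] z:[59/2,30] -> miss, prune
        N42 x:[29,88/3] y:[45/2,24] z:[26,28] -> miss, prune
  N33 x:[17,25] y:[23/2,32] z:[23/2,55/2] -> hit [17,25], descend [14, 30]
    N14 x:[52/3,68/3] y:[39/2,32] z:[29/2,55/2] -> hit [39/2,68/3], descend [11, 28]
      N11 x:[56/3,20] y:[39/2,30] z:[43/2,55/2] -> miss, prune
      N28 x:[52/3,68/3] y:[41/2,32] z:[29/2,23] -> hit [41/2,68/3], descend [21, 35]
        N21 x:[52/3,58/3] y:[41/2,45/2] z:[35/2,18] -> miss, prune
        N35 x:[20,68/3] y:[29,32] z:[29/2,23] -> miss, prune
    N30 x:[17,25] y:[23/2,41/2] z:[23/2,26] -> hit [17,41/2], descend [17, 19]
      N17 x:[61/3,71/3] y:[23/2,41/2] z:[23/2,33/2] -> miss, prune
      N19 x:[17,25] y:[23/2,41/2] z:[37/2,26] -> hit [37/2,41/2], descend [25, 27]
        N25 x:[70/3,25] y:[23/2,14] z:[37/2,20] -> miss, prune
        N27 x:[17,19] y:[37/2,41/2] z:[25,26] -> miss, prune

25 AABB tests over nodes [0, 26, 4, 41, 37, 7, 22, 8, 32, 39, 15, 5, 34, 42, 33, 14, 11, 28, 21, 35, 30, 17, 19, 25, 27]; 2 leaves entered; closest P14.

== RESULT ==
14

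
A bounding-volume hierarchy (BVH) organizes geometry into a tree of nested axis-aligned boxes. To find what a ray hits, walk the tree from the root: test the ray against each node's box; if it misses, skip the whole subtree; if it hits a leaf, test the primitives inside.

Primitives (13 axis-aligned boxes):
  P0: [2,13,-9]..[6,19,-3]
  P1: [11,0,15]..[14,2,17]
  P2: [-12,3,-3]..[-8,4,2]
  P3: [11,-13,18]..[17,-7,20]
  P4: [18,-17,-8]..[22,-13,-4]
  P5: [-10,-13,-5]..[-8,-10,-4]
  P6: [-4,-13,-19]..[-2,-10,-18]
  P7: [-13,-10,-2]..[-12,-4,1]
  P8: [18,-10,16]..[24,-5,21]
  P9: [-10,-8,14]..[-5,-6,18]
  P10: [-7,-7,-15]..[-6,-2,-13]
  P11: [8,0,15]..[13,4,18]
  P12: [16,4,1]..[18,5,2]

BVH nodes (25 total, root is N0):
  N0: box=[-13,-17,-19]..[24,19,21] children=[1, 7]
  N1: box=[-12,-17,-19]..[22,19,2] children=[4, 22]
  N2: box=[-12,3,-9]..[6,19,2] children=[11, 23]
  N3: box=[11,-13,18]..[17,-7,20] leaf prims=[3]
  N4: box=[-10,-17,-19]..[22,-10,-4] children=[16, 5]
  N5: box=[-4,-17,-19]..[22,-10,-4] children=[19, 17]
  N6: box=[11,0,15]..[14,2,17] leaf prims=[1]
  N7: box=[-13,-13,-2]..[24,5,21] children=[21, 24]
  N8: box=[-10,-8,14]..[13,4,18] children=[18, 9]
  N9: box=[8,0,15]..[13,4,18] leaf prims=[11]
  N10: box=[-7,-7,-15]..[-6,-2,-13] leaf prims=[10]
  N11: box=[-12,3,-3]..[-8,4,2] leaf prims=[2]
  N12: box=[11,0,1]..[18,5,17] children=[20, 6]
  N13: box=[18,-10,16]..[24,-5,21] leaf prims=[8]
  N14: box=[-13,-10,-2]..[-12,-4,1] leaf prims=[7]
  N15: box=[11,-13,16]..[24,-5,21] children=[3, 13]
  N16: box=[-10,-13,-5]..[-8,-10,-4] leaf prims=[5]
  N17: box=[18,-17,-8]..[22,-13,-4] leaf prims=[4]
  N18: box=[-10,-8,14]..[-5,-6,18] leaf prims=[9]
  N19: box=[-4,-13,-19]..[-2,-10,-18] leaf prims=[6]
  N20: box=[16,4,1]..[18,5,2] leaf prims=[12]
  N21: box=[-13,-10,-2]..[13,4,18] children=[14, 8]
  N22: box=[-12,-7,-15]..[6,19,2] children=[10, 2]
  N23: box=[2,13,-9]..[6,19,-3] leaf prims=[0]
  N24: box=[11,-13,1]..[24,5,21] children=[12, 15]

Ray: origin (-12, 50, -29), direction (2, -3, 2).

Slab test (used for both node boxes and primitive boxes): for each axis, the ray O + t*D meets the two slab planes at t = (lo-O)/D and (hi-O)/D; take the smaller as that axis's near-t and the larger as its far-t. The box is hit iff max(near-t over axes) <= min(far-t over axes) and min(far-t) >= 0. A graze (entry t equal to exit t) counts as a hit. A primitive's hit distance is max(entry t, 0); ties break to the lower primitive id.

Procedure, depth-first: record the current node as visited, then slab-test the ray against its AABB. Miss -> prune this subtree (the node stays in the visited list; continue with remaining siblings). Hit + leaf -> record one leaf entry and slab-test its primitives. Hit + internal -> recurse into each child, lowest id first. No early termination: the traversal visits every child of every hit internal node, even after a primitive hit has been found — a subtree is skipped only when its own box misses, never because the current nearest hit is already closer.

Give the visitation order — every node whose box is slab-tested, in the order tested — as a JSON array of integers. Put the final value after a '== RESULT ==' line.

Trace the traversal:
N0 x:[-1/2,18] y:[31/3,67/3] z:[5,25] -> hit [31/3,18], descend [1, 7]
  N1 x:[0,17] y:[31/3,67/3] z:[5,31/2] -> hit [31/3,31/2], descend [4, 22]
    N4 x:[1,17] y:[20,67/3] z:[5,25/2] -> miss, prune
    N22 x:[0,9] y:[31/3,19] z:[7,31/2] -> miss, prune
  N7 x:[-1/2,18] y:[15,21] z:[27/2,25] -> hit [15,18], descend [21, 24]
    N21 x:[-1/2,25/2] y:[46/3,20] z:[27/2,47/2] -> miss, prune
    N24 x:[23/2,18] y:[15,21] z:[15,25] -> hit [15,18], descend [12, 15]
      N12 x:[23/2,15] y:[15,50/3] z:[15,23] -> hit [15,15], descend [6, 20]
        N6 x:[23/2,13] y:[16,50/3] z:[22,23] -> miss, prune
        N20 x:[14,15] y:[15,46/3] z:[15,31/2] -> hit [15,15] leaf, test {P12@t=15}
      N15 x:[23/2,18] y:[55/3,21] z:[45/2,25] -> miss, prune

Summary -> nodes [0, 1, 4, 22, 7, 21, 24, 12, 6, 20, 15]; box-tests=11; leaf-entries=1; first=P12

== RESULT ==
[0, 1, 4, 22, 7, 21, 24, 12, 6, 20, 15]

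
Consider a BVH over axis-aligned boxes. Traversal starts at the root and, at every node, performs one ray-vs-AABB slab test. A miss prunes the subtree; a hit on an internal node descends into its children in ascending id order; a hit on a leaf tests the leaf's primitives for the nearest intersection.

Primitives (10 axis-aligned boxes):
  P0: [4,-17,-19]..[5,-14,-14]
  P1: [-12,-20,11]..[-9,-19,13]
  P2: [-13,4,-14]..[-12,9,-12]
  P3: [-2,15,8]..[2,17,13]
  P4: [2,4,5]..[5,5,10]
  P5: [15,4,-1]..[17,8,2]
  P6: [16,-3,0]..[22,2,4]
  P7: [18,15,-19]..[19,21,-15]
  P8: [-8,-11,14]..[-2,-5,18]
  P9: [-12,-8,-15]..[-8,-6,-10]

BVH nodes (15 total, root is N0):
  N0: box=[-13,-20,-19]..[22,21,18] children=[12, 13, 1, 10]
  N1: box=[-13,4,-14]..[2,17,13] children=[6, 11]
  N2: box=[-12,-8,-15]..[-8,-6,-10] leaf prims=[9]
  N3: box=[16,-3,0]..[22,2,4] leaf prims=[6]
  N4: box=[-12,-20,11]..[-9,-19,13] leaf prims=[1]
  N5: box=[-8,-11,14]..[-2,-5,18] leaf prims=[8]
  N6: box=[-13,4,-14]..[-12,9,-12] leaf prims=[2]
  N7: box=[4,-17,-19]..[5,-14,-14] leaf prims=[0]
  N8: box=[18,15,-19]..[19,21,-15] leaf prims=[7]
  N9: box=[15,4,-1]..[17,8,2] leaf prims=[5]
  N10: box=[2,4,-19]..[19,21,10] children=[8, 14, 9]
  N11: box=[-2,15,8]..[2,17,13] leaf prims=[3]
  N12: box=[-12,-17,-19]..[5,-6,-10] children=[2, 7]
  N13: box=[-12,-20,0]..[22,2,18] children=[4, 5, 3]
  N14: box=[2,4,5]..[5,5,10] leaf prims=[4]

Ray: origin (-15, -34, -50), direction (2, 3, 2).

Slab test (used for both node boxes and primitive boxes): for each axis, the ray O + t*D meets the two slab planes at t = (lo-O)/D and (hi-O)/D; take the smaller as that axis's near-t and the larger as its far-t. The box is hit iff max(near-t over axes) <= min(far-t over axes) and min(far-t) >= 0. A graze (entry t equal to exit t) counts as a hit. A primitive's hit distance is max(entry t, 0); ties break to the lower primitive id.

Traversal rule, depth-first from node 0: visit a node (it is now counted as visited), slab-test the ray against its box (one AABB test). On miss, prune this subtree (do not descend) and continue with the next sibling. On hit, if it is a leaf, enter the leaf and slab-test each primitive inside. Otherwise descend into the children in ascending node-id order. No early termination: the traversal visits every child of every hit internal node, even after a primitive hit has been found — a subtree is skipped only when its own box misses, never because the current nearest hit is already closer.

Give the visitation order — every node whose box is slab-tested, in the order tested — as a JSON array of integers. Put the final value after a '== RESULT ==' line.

Trace the traversal:
N0 x:[1,37/2] y:[14/3,55/3] z:[31/2,34] -> hit [31/2,55/3], descend [1, 10, 12, 13]
  N1 x:[1,17/2] y:[38/3,17] z:[18,63/2] -> miss, prune
  N10 x:[17/2,17] y:[38/3,55/3] z:[31/2,30] -> hit [31/2,17], descend [8, 9, 14]
    N8 x:[33/2,17] y:[49/3,55/3] z:[31/2,35/2] -> hit [33/2,17] leaf, test {P7@t=33/2}
    N9 x:[15,16] y:[38/3,14] z:[49/2,26] -> miss, prune
    N14 x:[17/2,10] y:[38/3,13] z:[55/2,30] -> miss, prune
  N12 x:[3/2,10] y:[17/3,28/3] z:[31/2,20] -> miss, prune
  N13 x:[3/2,37/2] y:[14/3,12] z:[25,34] -> miss, prune

Summary -> nodes [0, 1, 10, 8, 9, 14, 12, 13]; box-tests=8; leaf-entries=1; first=P7

== RESULT ==
[0, 1, 10, 8, 9, 14, 12, 13]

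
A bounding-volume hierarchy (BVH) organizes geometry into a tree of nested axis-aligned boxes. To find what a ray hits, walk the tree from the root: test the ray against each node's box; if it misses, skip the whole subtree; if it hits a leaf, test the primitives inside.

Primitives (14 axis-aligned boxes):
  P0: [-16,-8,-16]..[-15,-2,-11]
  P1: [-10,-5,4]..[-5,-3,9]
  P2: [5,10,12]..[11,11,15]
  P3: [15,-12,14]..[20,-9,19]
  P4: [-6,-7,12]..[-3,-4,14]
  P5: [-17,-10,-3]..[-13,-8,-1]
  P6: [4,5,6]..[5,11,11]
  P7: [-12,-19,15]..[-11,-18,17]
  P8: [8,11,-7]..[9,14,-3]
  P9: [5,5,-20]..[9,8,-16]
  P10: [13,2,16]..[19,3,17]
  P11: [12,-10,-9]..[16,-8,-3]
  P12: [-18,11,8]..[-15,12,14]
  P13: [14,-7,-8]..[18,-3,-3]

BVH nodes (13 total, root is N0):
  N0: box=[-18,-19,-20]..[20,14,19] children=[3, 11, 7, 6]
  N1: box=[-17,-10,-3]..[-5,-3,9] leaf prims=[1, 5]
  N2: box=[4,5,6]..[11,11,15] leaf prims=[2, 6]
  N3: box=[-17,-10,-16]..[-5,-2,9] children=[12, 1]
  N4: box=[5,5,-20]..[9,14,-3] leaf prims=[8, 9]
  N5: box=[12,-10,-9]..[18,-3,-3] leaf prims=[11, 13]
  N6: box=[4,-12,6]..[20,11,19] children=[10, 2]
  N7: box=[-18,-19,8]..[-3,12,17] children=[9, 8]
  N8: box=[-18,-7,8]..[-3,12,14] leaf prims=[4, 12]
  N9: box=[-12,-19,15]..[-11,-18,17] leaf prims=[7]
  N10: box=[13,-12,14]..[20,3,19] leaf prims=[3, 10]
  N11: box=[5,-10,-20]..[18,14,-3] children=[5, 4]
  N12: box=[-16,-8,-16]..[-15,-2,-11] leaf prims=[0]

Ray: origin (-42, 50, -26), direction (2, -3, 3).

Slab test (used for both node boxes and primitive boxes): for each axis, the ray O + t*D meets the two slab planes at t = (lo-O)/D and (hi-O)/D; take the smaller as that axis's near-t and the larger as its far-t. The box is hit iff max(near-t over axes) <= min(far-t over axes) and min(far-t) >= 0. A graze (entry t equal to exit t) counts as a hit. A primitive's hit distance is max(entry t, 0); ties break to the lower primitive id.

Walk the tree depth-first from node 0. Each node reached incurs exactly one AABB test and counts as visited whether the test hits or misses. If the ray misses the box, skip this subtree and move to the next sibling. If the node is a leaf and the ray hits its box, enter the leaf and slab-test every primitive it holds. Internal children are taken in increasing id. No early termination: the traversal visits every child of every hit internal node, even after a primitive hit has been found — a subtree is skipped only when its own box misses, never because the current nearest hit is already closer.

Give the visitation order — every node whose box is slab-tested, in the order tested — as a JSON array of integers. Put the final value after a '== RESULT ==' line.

Traverse from the root:
N0 x:[12,31] y:[12,23] z:[2,15] -> hit [12,15], descend [3, 6, 7, 11]
  N3 x:[25/2,37/2] y:[52/3,20] z:[10/3,35/3] -> miss, prune
  N6 x:[23,31] y:[13,62/3] z:[32/3,15] -> miss, prune
  N7 x:[12,39/2] y:[38/3,23] z:[34/3,43/3] -> hit [38/3,43/3], descend [8, 9]
    N8 x:[12,39/2] y:[38/3,19] z:[34/3,40/3] -> hit [38/3,40/3] leaf, test {P4(miss), P12@t=38/3}
    N9 x:[15,31/2] y:[68/3,23] z:[41/3,43/3] -> miss, prune
  N11 x:[47/2,30] y:[12,20] z:[2,23/3] -> miss, prune

order=[0, 3, 6, 7, 8, 9, 11]  |boxes|=7  |leaves|=1  hit=P12

== RESULT ==
[0, 3, 6, 7, 8, 9, 11]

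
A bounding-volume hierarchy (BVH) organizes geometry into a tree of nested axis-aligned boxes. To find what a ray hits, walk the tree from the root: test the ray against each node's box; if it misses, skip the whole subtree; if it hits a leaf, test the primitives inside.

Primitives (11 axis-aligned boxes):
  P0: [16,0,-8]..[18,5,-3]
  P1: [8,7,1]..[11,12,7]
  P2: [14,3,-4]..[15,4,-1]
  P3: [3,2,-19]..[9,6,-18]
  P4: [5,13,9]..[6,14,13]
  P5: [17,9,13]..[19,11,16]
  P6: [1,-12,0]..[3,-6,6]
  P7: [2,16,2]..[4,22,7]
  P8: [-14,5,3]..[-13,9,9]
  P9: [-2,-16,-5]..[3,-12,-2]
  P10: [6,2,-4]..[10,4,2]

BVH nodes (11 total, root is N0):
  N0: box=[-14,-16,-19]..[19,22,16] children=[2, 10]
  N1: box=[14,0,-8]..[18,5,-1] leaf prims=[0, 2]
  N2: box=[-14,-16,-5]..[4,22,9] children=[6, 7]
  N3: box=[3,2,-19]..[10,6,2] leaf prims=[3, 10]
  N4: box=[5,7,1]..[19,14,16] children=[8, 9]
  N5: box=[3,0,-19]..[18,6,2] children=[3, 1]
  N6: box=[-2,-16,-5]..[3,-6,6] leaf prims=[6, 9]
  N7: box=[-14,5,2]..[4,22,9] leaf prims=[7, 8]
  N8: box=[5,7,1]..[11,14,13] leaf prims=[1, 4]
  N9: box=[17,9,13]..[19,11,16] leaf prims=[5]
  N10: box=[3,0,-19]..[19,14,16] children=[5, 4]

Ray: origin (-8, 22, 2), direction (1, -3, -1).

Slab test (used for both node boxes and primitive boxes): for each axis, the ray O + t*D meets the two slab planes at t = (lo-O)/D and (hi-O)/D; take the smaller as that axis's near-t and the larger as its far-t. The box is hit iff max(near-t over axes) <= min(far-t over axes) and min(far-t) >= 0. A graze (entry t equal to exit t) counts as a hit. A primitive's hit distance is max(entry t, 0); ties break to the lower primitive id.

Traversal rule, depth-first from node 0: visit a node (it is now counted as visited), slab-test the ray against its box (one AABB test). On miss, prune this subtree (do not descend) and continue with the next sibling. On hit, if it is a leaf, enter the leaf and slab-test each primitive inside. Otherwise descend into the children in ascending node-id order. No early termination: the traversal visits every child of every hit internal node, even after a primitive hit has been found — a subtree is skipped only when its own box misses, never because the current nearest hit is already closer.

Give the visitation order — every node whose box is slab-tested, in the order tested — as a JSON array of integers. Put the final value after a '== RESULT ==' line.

Walk:
N0 x:[-6,27] y:[0,38/3] z:[-14,21] -> hit [0,38/3], descend [2, 10]
  N2 x:[-6,12] y:[0,38/3] z:[-7,7] -> hit [0,7], descend [6, 7]
    N6 x:[6,11] y:[28/3,38/3] z:[-4,7] -> miss, prune
    N7 x:[-6,12] y:[0,17/3] z:[-7,0] -> hit [0,0] leaf, test {P7(miss), P8(miss)}
  N10 x:[11,27] y:[8/3,22/3] z:[-14,21] -> miss, prune

order=[0, 2, 6, 7, 10]  |boxes|=5  |leaves|=1  hit=miss

== RESULT ==
[0, 2, 6, 7, 10]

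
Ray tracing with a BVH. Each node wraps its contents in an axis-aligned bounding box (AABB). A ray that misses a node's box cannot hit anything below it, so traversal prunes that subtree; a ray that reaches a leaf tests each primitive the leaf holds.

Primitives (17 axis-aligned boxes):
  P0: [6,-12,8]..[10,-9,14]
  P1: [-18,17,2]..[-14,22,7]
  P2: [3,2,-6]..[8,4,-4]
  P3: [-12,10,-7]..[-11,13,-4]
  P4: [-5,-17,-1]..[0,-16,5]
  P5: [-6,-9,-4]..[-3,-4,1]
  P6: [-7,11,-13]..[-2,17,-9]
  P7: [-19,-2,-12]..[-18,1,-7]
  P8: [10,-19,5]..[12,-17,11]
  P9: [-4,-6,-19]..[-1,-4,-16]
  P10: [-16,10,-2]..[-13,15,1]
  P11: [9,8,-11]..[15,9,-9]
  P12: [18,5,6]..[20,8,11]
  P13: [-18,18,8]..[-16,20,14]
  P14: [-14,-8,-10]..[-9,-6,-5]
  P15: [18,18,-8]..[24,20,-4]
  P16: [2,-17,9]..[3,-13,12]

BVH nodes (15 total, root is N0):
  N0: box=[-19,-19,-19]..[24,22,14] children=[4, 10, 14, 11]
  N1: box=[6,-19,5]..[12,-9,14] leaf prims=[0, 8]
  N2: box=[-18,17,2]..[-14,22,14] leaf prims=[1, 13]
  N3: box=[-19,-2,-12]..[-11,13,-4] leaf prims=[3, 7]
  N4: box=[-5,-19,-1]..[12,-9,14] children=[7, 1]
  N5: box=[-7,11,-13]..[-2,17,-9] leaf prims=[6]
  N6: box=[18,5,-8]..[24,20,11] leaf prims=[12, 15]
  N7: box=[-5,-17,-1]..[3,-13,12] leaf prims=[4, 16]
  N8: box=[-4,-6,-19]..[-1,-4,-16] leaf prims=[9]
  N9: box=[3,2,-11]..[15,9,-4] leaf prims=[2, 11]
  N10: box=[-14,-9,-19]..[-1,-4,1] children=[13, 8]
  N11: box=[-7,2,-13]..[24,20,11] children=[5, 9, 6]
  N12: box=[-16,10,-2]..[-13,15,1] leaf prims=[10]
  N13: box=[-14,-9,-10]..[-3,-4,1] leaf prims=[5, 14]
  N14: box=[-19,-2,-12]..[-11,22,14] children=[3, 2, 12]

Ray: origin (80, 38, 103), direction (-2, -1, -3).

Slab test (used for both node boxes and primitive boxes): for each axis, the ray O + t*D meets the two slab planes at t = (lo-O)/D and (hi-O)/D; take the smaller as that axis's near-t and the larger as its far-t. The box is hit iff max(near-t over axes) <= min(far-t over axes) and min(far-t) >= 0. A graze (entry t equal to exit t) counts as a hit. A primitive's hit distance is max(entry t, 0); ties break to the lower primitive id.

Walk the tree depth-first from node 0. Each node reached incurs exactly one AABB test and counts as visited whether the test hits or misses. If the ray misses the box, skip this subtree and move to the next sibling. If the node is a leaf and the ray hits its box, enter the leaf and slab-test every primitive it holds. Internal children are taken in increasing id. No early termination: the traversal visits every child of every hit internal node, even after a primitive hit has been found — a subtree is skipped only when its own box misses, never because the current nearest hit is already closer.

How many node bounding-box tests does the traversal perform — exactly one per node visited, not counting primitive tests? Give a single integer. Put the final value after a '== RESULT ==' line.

Traverse from the root:
N0 x:[28,99/2] y:[16,57] z:[89/3,122/3] -> hit [89/3,122/3], descend [4, 10, 11, 14]
  N4 x:[34,85/2] y:[47,57] z:[89/3,104/3] -> miss, prune
  N10 x:[81/2,47] y:[42,47] z:[34,122/3] -> miss, prune
  N11 x:[28,87/2] y:[18,36] z:[92/3,116/3] -> hit [92/3,36], descend [5, 6, 9]
    N5 x:[41,87/2] y:[21,27] z:[112/3,116/3] -> miss, prune
    N6 x:[28,31] y:[18,33] z:[92/3,37] -> hit [92/3,31] leaf, test {P12@t=92/3, P15(miss)}
    N9 x:[65/2,77/2] y:[29,36] z:[107/3,38] -> hit [107/3,36] leaf, test {P2@t=36, P11(miss)}
  N14 x:[91/2,99/2] y:[16,40] z:[89/3,115/3] -> miss, prune

8 AABB tests over nodes [0, 4, 10, 11, 5, 6, 9, 14]; 2 leaves entered; closest P12.

== RESULT ==
8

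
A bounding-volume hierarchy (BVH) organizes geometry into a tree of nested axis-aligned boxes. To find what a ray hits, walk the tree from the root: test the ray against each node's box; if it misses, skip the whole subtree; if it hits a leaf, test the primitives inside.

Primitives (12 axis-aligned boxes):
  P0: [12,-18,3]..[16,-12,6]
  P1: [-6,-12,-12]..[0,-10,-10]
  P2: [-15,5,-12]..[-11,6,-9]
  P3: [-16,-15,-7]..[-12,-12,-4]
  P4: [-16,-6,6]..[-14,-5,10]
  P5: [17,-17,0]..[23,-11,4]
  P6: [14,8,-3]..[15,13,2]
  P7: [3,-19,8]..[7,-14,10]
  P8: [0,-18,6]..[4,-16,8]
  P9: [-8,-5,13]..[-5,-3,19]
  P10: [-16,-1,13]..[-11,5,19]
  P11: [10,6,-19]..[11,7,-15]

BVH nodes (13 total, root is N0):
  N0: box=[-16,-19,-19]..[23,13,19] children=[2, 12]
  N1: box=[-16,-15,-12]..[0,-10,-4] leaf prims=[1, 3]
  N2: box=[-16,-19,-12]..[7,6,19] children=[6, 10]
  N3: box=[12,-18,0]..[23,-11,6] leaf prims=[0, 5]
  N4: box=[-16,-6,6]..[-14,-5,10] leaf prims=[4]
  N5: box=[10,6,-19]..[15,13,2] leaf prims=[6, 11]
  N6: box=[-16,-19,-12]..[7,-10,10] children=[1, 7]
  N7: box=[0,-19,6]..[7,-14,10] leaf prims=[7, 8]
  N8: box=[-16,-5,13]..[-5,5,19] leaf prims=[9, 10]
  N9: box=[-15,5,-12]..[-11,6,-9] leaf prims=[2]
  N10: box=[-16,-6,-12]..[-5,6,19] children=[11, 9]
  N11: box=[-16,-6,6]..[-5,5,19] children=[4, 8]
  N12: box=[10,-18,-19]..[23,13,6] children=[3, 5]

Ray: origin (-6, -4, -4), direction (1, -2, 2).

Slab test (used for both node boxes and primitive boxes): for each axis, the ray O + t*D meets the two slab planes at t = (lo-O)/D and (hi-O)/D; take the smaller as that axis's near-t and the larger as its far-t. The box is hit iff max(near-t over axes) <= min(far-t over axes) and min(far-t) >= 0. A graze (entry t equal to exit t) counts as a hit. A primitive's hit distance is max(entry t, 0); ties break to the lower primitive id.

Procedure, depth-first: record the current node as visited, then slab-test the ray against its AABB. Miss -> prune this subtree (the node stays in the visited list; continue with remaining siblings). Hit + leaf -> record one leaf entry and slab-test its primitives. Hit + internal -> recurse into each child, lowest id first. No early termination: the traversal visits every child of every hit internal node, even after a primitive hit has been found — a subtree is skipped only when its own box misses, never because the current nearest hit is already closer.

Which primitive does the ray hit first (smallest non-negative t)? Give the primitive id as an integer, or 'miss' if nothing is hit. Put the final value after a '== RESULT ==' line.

Traverse from the root:
N0 x:[-10,29] y:[-17/2,15/2] z:[-15/2,23/2] -> hit [-15/2,15/2], descend [2, 12]
  N2 x:[-10,13] y:[-5,15/2] z:[-4,23/2] -> hit [-4,15/2], descend [6, 10]
    N6 x:[-10,13] y:[3,15/2] z:[-4,7] -> hit [3,7], descend [1, 7]
      N1 x:[-10,6] y:[3,11/2] z:[-4,0] -> miss, prune
      N7 x:[6,13] y:[5,15/2] z:[5,7] -> hit [6,7] leaf, test {P7(miss), P8@t=6}
    N10 x:[-10,1] y:[-5,1] z:[-4,23/2] -> hit [-4,1], descend [9, 11]
      N9 x:[-9,-5] y:[-5,-9/2] z:[-4,-5/2] -> miss, prune
      N11 x:[-10,1] y:[-9/2,1] z:[5,23/2] -> miss, prune
  N12 x:[16,29] y:[-17/2,7] z:[-15/2,5] -> miss, prune

Visited [0, 2, 6, 1, 7, 10, 9, 11, 12]. Tests: 9 box, 1 leaf. Nearest: P8.

== RESULT ==
8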